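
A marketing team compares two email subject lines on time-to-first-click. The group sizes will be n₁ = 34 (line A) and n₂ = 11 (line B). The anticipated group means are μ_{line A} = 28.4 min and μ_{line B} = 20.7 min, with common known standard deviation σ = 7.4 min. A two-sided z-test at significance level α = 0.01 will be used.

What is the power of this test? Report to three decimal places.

Standardized effect: d = |μ_{line A} − μ_{line B}| / σ = |28.4 − 20.7| / 7.4 = 1.0405
Noncentrality parameter: δ = d / √(1/n₁ + 1/n₂) = 1.0405 / √(1/34 + 1/11) = 2.9998
Two-sided α = 0.01 → critical value z_{0.005} = 2.576.
Power = Φ(δ − 2.576) + Φ(−δ − 2.576) = Φ(0.424) + Φ(-5.576) = 0.6642 + 0.0000 = 0.6642.

Power ≈ 0.664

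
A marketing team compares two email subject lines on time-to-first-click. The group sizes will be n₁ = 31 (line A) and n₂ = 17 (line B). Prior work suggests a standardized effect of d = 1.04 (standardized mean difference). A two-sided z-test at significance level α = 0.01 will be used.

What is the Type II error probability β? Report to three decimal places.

Noncentrality parameter: δ = d / √(1/n₁ + 1/n₂) = 1.04 / √(1/31 + 1/17) = 3.4460
Two-sided α = 0.01 → critical value z_{0.005} = 2.576.
Power = Φ(δ − 2.576) + Φ(−δ − 2.576) = Φ(0.870) + Φ(-6.022) = 0.8079 + 0.0000 = 0.8079.
Type II error: β = 1 − power = 1 − 0.8079 = 0.1921.

β ≈ 0.192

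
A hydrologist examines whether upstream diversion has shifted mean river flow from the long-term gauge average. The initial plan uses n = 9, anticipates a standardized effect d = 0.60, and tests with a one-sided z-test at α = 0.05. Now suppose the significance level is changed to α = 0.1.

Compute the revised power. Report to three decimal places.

Power ≈ 0.698

δ = d·√n = 0.60 × √9 = 1.8000 (unchanged). New critical value: z_{0.1} = 1.282.
Revised power = Φ(δ − 1.282) = Φ(0.518) = 0.6979.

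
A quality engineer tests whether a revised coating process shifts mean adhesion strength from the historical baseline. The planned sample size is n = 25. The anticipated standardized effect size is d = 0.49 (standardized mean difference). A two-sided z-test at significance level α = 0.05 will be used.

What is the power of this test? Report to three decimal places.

Noncentrality parameter: δ = d·√n = 0.49 × √25 = 2.4500
Two-sided α = 0.05 → critical value z_{0.025} = 1.960.
Power = Φ(δ − 1.960) + Φ(−δ − 1.960) = Φ(0.490) + Φ(-4.410) = 0.6879 + 0.0000 = 0.6880.

Power ≈ 0.688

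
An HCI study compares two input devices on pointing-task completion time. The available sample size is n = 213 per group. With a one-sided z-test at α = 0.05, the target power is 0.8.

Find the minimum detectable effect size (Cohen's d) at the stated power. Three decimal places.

Required noncentrality: δ = z_{0.05} + z_{0.20} = 1.645 + 0.842 = 2.486.
δ = d·√(n/2) ⇒ d = δ/√(n/2) = 2.486/√(213/2) = 0.2409.

d ≈ 0.241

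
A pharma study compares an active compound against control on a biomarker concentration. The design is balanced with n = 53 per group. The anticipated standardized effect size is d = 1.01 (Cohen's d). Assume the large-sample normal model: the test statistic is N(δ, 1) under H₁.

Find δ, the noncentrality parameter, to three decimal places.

The noncentrality parameter scales effect size by the design's sample-size factor: δ = d·√(n/2) = 1.01 × √(53/2) = 5.1993

δ ≈ 5.199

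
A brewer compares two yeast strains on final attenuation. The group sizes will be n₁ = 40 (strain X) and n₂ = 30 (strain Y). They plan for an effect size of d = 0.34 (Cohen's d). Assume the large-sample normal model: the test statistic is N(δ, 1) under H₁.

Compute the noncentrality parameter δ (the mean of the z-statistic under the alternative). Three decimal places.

δ ≈ 1.408

The noncentrality parameter scales effect size by the design's sample-size factor: δ = d / √(1/n₁ + 1/n₂) = 0.34 / √(1/40 + 1/30) = 1.4077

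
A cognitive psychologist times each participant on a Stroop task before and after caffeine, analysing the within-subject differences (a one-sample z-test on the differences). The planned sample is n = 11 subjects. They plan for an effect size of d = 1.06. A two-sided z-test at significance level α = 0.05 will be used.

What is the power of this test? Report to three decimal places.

Noncentrality parameter: δ = d·√n = 1.06 × √11 = 3.5156
Critical value for a two-sided test at α = 0.05: z_{α/2} = 1.960.
Power = Φ(δ − 1.960) + Φ(−δ − 1.960) = Φ(1.556) + Φ(-5.476) = 0.9401 + 0.0000 = 0.9401.

Power ≈ 0.940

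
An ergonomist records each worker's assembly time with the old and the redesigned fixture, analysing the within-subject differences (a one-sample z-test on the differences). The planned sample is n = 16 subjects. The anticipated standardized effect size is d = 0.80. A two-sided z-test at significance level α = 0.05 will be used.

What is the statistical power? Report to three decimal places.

Power ≈ 0.893

Noncentrality parameter: δ = d·√n = 0.80 × √16 = 3.2000
Two-sided α = 0.05 → critical value z_{0.025} = 1.960.
Power = Φ(δ − 1.960) + Φ(−δ − 1.960) = Φ(1.240) + Φ(-5.160) = 0.8925 + 0.0000 = 0.8925.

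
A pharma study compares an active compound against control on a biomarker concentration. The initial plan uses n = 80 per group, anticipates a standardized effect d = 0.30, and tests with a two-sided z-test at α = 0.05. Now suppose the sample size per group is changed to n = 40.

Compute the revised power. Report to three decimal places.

Power ≈ 0.269

With n = 40 per group: δ = d·√(n/2) = 0.30 × √(40/2) = 1.3416. Critical value z_{0.025} = 1.960.
Revised power = Φ(δ − 1.960) + Φ(−δ − 1.960) = Φ(-0.618) + Φ(-3.302) = 0.2682 + 0.0005 = 0.2687.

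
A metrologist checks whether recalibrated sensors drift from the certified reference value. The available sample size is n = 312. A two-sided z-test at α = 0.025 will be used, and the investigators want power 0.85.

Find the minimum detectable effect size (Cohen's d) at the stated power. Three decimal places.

Need Φ(δ − 2.241) = 0.85, so δ = 2.241 + 1.036 = 3.278.
(Lower-tail contribution to power is negligible for δ > 0.)
δ = d·√n ⇒ d = δ/√n = 3.278/√312 = 0.1856.

d ≈ 0.186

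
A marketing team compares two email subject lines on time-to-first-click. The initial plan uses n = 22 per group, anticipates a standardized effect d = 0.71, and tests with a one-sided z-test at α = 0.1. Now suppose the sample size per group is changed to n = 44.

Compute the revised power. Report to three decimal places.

With n = 44 per group: δ = d·√(n/2) = 0.71 × √(44/2) = 3.3302. Critical value z_{0.1} = 1.282.
Revised power = Φ(δ − 1.282) = Φ(2.049) = 0.9798.

Power ≈ 0.980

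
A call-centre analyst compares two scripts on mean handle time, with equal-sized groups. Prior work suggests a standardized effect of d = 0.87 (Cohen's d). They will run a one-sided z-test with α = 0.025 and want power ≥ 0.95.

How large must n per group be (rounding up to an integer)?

Set Φ(δ − 1.960) = 0.95; then δ − 1.960 = Φ⁻¹(0.95) = 1.645, giving δ = 3.605.
δ = d·√(n/2) ⇒ n = 2(δ/d)² = 2 × (3.605 / 0.87)² = 34.34.
Rounding up, n = 35 per group.

n = 35 per group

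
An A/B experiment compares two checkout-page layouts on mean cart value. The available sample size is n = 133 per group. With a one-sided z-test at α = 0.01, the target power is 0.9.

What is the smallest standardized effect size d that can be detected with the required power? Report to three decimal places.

d ≈ 0.442

Required noncentrality: δ = z_{0.01} + z_{0.10} = 2.326 + 1.282 = 3.608.
δ = d·√(n/2) ⇒ d = δ/√(n/2) = 3.608/√(133/2) = 0.4424.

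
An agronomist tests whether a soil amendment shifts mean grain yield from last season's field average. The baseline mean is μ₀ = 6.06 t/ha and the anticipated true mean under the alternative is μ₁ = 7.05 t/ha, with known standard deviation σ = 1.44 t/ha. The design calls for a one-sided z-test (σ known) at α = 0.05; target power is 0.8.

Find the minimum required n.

n = 14

Standardized effect: d = |μ₁ − μ₀| / σ = |7.05 − 6.06| / 1.44 = 0.6875
For power 0.8 need Φ(δ − z_{0.05}) = 0.8, so δ = z_{0.05} + z_{0.20} = 1.645 + 0.842 = 2.486.
δ = d·√n ⇒ n = (δ/d)² = (2.486 / 0.6875)² = 13.08.
Rounding up, n = 14.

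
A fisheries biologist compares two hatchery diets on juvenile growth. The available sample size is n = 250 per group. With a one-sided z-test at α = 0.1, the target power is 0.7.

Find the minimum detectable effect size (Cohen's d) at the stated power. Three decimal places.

d ≈ 0.162

Required noncentrality: δ = z_{0.1} + z_{0.30} = 1.282 + 0.524 = 1.806.
δ = d·√(n/2) ⇒ d = δ/√(n/2) = 1.806/√(250/2) = 0.1615.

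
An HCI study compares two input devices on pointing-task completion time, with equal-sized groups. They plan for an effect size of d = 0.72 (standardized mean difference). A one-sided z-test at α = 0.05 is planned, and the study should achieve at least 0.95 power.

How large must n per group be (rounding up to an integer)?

Set Φ(δ − 1.645) = 0.95; then δ − 1.645 = Φ⁻¹(0.95) = 1.645, giving δ = 3.290.
δ = d·√(n/2) ⇒ n = 2(δ/d)² = 2 × (3.290 / 0.72)² = 41.75.
Rounding up, n = 42 per group.

n = 42 per group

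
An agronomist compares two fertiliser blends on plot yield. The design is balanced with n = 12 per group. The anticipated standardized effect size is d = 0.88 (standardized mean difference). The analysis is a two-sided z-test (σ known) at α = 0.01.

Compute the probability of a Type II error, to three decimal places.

Noncentrality parameter: δ = d·√(n/2) = 0.88 × √(12/2) = 2.1556
Critical value for a two-sided test at α = 0.01: z_{α/2} = 2.576.
Power = Φ(δ − 2.576) + Φ(−δ − 2.576) = Φ(-0.420) + Φ(-4.731) = 0.3371 + 0.0000 = 0.3371.
Type II error: β = 1 − power = 1 − 0.3371 = 0.6629.

β ≈ 0.663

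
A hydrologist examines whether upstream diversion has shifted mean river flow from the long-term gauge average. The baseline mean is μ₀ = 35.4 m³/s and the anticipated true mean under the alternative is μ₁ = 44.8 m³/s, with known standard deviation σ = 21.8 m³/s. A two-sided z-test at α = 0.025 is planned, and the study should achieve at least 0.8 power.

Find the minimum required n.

n = 52

Standardized effect: d = |μ₁ − μ₀| / σ = |44.8 − 35.4| / 21.8 = 0.4312
Set Φ(δ − 2.241) = 0.8; then δ − 2.241 = Φ⁻¹(0.8) = 0.842, giving δ = 3.083.
(For δ > 0 the lower-tail rejection region contributes negligibly to power, so the one-term inversion is standard.)
δ = d·√n ⇒ n = (δ/d)² = (3.083 / 0.4312)² = 51.12.
Round up to the next whole unit.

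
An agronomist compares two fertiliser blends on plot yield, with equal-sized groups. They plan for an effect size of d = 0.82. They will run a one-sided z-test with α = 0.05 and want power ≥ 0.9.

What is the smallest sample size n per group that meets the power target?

n = 26 per group

Set Φ(δ − 1.645) = 0.9; then δ − 1.645 = Φ⁻¹(0.9) = 1.282, giving δ = 2.926.
δ = d·√(n/2) ⇒ n = 2(δ/d)² = 2 × (2.926 / 0.82)² = 25.47.
Rounding up, n = 26 per group.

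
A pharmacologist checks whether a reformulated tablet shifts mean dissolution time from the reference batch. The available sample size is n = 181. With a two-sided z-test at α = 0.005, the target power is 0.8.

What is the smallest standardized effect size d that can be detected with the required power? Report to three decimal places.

Need Φ(δ − 2.807) = 0.8, so δ = 2.807 + 0.842 = 3.649.
(The second rejection-region term Φ(−δ − z_{α/2}) is negligible and dropped.)
δ = d·√n ⇒ d = δ/√n = 3.649/√181 = 0.2712.

d ≈ 0.271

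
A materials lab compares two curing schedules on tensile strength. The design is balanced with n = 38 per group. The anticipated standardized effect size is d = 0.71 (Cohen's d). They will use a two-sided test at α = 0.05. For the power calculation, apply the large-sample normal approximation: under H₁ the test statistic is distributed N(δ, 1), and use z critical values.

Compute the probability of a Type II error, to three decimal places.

Noncentrality parameter: δ = d·√(n/2) = 0.71 × √(38/2) = 3.0948
Critical value for a two-sided test at α = 0.05: z_{α/2} = 1.960.
Power = Φ(δ − 1.960) + Φ(−δ − 1.960) = Φ(1.135) + Φ(-5.055) = 0.8718 + 0.0000 = 0.8718.
Type II error: β = 1 − power = 1 − 0.8718 = 0.1282.

β ≈ 0.128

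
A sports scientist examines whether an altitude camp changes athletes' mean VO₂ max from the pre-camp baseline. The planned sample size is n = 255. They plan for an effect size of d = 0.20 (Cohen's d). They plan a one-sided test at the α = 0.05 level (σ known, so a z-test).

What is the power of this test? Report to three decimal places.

Power ≈ 0.939

Noncentrality parameter: δ = d·√n = 0.20 × √255 = 3.1937
One-sided α = 0.05 → critical value z_{0.05} = 1.645.
Power = Φ(δ − 1.645) = Φ(1.549) = 0.9393.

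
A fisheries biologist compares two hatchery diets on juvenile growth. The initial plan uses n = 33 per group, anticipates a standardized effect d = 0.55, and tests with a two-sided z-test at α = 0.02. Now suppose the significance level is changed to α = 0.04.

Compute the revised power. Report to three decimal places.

Power ≈ 0.572

δ = d·√(n/2) = 0.55 × √(33/2) = 2.2341 (unchanged). New critical value: z_{0.02} = 2.054.
Revised power = Φ(δ − 2.054) + Φ(−δ − 2.054) = Φ(0.180) + Φ(-4.288) = 0.5716 + 0.0000 = 0.5716.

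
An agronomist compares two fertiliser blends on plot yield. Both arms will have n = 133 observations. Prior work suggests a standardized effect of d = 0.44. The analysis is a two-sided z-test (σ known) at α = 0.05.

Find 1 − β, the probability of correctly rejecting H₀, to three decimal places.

Noncentrality parameter: δ = d·√(n/2) = 0.44 × √(133/2) = 3.5881
Critical value for a two-sided test at α = 0.05: z_{α/2} = 1.960.
Power = Φ(δ − 1.960) + Φ(−δ − 1.960) = Φ(1.628) + Φ(-5.548) = 0.9483 + 0.0000 = 0.9483.

Power ≈ 0.948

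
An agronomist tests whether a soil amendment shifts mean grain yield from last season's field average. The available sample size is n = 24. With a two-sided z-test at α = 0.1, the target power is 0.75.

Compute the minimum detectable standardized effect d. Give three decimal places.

Need Φ(δ − 1.645) = 0.75, so δ = 1.645 + 0.674 = 2.319.
(Lower-tail contribution to power is negligible for δ > 0.)
δ = d·√n ⇒ d = δ/√n = 2.319/√24 = 0.4734.

d ≈ 0.473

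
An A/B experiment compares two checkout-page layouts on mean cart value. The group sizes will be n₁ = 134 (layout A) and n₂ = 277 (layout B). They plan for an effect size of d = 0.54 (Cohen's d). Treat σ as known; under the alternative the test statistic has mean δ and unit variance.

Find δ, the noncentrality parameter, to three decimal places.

δ = d / √(1/n₁ + 1/n₂) = 0.54 / √(1/134 + 1/277) = 5.1317

δ ≈ 5.132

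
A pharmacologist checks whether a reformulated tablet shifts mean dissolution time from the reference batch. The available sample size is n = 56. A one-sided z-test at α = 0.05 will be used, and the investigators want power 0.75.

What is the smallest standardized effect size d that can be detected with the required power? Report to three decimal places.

d ≈ 0.310

Need Φ(δ − 1.645) = 0.75, so δ = 1.645 + 0.674 = 2.319.
δ = d·√n ⇒ d = δ/√n = 2.319/√56 = 0.3099.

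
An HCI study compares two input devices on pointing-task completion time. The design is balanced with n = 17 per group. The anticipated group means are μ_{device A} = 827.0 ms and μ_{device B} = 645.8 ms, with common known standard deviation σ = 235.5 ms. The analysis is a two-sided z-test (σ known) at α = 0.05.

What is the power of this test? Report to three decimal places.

Standardized effect: d = |μ_{device A} − μ_{device B}| / σ = |827.0 − 645.8| / 235.5 = 0.7694
Noncentrality parameter: δ = d·√(n/2) = 0.7694 × √(17/2) = 2.2432
Two-sided α = 0.05 → critical value z_{0.025} = 1.960.
Power = Φ(δ − 1.960) + Φ(−δ − 1.960) = Φ(0.283) + Φ(-4.203) = 0.6115 + 0.0000 = 0.6115.

Power ≈ 0.612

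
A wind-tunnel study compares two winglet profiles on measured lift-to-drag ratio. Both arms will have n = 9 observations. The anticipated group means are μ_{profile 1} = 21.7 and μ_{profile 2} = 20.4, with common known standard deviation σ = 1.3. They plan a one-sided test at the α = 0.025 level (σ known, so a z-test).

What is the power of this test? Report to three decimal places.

Standardized effect: d = |μ_{profile 1} − μ_{profile 2}| / σ = |21.7 − 20.4| / 1.3 = 1.0000
Noncentrality parameter: δ = d·√(n/2) = 1.0000 × √(9/2) = 2.1213
One-sided α = 0.025 → critical value z_{0.025} = 1.960.
Power = P(Z > 1.960 − δ) = Φ(0.161) = 0.5641.

Power ≈ 0.564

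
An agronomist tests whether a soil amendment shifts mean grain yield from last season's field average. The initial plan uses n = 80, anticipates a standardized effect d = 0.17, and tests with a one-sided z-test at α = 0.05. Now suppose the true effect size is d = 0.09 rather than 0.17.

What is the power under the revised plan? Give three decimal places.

With d = 0.09: δ = d·√n = 0.09 × √80 = 0.8050. Critical value z_{0.05} = 1.645.
Revised power = Φ(δ − 1.645) = Φ(-0.840) = 0.2005.

Power ≈ 0.200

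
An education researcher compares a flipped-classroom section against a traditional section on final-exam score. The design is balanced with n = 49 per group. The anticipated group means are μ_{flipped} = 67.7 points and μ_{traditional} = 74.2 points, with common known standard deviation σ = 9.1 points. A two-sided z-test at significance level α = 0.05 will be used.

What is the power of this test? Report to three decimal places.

Standardized effect: d = |μ_{flipped} − μ_{traditional}| / σ = |67.7 − 74.2| / 9.1 = 0.7143
Noncentrality parameter: λ = d·√(n/2) = 0.7143 × √(49/2) = 3.5355
Critical value for a two-sided test at α = 0.05: z_{α/2} = 1.960.
Power = Φ(λ − 1.960) + Φ(−λ − 1.960) = Φ(1.576) + Φ(-5.495) = 0.9424 + 0.0000 = 0.9424.

Power ≈ 0.942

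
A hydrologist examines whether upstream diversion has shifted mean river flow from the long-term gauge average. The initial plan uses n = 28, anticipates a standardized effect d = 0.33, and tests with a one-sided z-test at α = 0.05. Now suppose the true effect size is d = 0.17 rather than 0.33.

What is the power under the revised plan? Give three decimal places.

With d = 0.17: δ = d·√n = 0.17 × √28 = 0.8996. Critical value z_{0.05} = 1.645.
Revised power = P(Z > 1.645 − δ) = Φ(-0.745) = 0.2280.

Power ≈ 0.228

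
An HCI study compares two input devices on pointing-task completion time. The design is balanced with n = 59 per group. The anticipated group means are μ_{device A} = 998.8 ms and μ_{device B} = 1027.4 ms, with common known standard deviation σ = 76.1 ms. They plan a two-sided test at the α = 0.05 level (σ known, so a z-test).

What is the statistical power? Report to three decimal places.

Power ≈ 0.532

Standardized effect: d = |μ_{device A} − μ_{device B}| / σ = |998.8 − 1027.4| / 76.1 = 0.3758
Noncentrality parameter: δ = d·√(n/2) = 0.3758 × √(59/2) = 2.0412
Two-sided α = 0.05 → critical value z_{0.025} = 1.960.
Power = Φ(δ − 1.960) + Φ(−δ − 1.960) = Φ(0.081) + Φ(-4.001) = 0.5324 + 0.0000 = 0.5324.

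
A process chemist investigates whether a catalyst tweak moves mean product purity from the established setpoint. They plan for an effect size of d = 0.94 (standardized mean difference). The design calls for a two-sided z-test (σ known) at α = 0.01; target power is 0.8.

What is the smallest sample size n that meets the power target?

Set Φ(δ − 2.576) = 0.8; then δ − 2.576 = Φ⁻¹(0.8) = 0.842, giving δ = 3.417.
(For δ > 0 the lower-tail rejection region contributes negligibly to power, so the one-term inversion is standard.)
δ = d·√n ⇒ n = (δ/d)² = (3.417 / 0.94)² = 13.22.
Rounding up, n = 14.

n = 14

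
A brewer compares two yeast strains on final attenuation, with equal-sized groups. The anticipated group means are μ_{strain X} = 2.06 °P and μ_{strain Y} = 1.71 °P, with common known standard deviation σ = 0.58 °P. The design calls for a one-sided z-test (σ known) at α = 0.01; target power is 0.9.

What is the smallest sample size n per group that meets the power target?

n = 72 per group

Standardized effect: d = |μ_{strain X} − μ_{strain Y}| / σ = |2.06 − 1.71| / 0.58 = 0.6034
For power 0.9 need Φ(δ − z_{0.01}) = 0.9, so δ = z_{0.01} + z_{0.10} = 2.326 + 1.282 = 3.608.
δ = d·√(n/2) ⇒ n = 2(δ/d)² = 2 × (3.608 / 0.6034)² = 71.49.
Round up to the next whole unit.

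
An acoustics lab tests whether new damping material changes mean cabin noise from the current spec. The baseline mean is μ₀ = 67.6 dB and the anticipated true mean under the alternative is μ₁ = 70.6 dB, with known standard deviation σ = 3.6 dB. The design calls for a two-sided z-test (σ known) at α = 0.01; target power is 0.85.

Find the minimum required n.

Standardized effect: d = |μ₁ − μ₀| / σ = |70.6 − 67.6| / 3.6 = 0.8333
For power 0.85 need Φ(δ − z_{0.005}) = 0.85, so δ = z_{0.005} + z_{0.15} = 2.576 + 1.036 = 3.612.
(Ignoring the negligible lower-tail rejection probability gives the usual closed-form inversion.)
δ = d·√n ⇒ n = (δ/d)² = (3.612 / 0.8333)² = 18.79.
Rounding up, n = 19.

n = 19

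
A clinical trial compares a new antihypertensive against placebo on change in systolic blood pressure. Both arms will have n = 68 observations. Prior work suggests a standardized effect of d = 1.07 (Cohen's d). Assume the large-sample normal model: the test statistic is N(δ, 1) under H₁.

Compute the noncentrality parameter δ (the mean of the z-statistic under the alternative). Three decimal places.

δ ≈ 6.239

The noncentrality parameter scales effect size by the design's sample-size factor: δ = d·√(n/2) = 1.07 × √(68/2) = 6.2391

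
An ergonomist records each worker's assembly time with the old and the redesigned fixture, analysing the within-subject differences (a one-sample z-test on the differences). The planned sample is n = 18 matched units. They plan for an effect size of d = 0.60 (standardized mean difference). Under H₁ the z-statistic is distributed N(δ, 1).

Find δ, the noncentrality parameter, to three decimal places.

δ ≈ 2.546

The noncentrality parameter scales effect size by the design's sample-size factor: δ = d·√n = 0.60 × √18 = 2.5456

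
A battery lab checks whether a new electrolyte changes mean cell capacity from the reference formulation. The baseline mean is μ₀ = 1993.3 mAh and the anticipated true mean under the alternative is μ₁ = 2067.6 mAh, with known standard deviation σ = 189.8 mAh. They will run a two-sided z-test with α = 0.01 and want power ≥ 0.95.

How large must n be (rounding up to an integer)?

Standardized effect: d = |μ₁ − μ₀| / σ = |2067.6 − 1993.3| / 189.8 = 0.3915
For power 0.95 need Φ(δ − z_{0.005}) = 0.95, so δ = z_{0.005} + z_{0.05} = 2.576 + 1.645 = 4.221.
(The Φ(−δ − z_{α/2}) term is vanishingly small for δ > 0 and is dropped in the standard sample-size formula.)
δ = d·√n ⇒ n = (δ/d)² = (4.221 / 0.3915)² = 116.25.
Rounding up, n = 117.

n = 117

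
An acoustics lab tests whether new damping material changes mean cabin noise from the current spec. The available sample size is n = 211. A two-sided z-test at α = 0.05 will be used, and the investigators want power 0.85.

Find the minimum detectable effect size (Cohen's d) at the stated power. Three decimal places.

d ≈ 0.206

Need Φ(δ − 1.960) = 0.85, so δ = 1.960 + 1.036 = 2.996.
(Lower-tail contribution to power is negligible for δ > 0.)
δ = d·√n ⇒ d = δ/√n = 2.996/√211 = 0.2063.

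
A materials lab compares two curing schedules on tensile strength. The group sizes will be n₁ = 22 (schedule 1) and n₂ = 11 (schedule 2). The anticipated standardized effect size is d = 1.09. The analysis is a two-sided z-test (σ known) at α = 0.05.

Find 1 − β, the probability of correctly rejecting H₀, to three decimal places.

Power ≈ 0.839

Noncentrality parameter: δ = d / √(1/n₁ + 1/n₂) = 1.09 / √(1/22 + 1/11) = 2.9517
Two-sided α = 0.05 → critical value z_{0.025} = 1.960.
Power = Φ(δ − 1.960) + Φ(−δ − 1.960) = Φ(0.992) + Φ(-4.912) = 0.8393 + 0.0000 = 0.8393.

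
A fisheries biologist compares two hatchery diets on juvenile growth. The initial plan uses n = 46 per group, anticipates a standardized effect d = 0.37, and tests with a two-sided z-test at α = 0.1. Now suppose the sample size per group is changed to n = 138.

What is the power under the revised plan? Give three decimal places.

With n = 138 per group: δ = d·√(n/2) = 0.37 × √(138/2) = 3.0735. Critical value z_{0.05} = 1.645.
Revised power = Φ(δ − 1.645) + Φ(−δ − 1.645) = Φ(1.429) + Φ(-4.718) = 0.9234 + 0.0000 = 0.9234.

Power ≈ 0.923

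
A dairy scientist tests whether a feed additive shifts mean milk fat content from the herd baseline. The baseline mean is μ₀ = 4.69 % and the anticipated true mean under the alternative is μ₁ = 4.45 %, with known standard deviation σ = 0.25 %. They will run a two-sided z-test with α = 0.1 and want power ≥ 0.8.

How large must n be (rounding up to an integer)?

n = 7

Standardized effect: d = |μ₁ − μ₀| / σ = |4.45 − 4.69| / 0.25 = 0.9600
For power 0.8 need Φ(δ − z_{0.05}) = 0.8, so δ = z_{0.05} + z_{0.20} = 1.645 + 0.842 = 2.486.
(The Φ(−δ − z_{α/2}) term is vanishingly small for δ > 0 and is dropped in the standard sample-size formula.)
δ = d·√n ⇒ n = (δ/d)² = (2.486 / 0.9600)² = 6.71.
Rounding up, n = 7.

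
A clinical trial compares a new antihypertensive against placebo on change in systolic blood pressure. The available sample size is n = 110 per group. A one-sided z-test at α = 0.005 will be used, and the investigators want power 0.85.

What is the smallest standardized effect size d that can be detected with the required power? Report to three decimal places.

d ≈ 0.487

Need Φ(δ − 2.576) = 0.85, so δ = 2.576 + 1.036 = 3.612.
δ = d·√(n/2) ⇒ d = δ/√(n/2) = 3.612/√(110/2) = 0.4871.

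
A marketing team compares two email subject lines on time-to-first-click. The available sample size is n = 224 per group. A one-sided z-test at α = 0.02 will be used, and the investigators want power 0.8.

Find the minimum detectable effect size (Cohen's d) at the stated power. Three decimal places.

d ≈ 0.274

Need Φ(δ − 2.054) = 0.8, so δ = 2.054 + 0.842 = 2.895.
δ = d·√(n/2) ⇒ d = δ/√(n/2) = 2.895/√(224/2) = 0.2736.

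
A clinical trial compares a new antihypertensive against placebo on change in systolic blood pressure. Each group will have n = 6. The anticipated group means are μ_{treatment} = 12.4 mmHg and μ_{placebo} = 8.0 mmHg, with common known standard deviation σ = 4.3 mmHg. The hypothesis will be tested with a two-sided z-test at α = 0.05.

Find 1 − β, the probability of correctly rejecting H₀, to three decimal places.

Power ≈ 0.426

Standardized effect: d = |μ_{treatment} − μ_{placebo}| / σ = |12.4 − 8.0| / 4.3 = 1.0233
Noncentrality parameter: λ = d·√(n/2) = 1.0233 × √(6/2) = 1.7723
Critical value for a two-sided test at α = 0.05: z_{α/2} = 1.960.
Power = Φ(λ − 1.960) + Φ(−λ − 1.960) = Φ(-0.188) + Φ(-3.732) = 0.4256 + 0.0001 = 0.4257.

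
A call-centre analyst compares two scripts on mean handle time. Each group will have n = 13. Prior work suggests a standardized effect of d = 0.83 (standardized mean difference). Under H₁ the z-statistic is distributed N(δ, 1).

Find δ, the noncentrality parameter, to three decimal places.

δ = d·√(n/2) = 0.83 × √(13/2) = 2.1161

δ ≈ 2.116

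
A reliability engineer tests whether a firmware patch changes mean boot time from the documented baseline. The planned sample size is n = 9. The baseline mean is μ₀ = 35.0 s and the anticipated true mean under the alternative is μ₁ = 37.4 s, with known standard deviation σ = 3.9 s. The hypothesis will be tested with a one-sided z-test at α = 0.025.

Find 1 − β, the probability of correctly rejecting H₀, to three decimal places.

Power ≈ 0.455

Standardized effect: d = |μ₁ − μ₀| / σ = |37.4 − 35.0| / 3.9 = 0.6154
Noncentrality parameter: δ = d·√n = 0.6154 × √9 = 1.8462
One-sided α = 0.025 → critical value z_{0.025} = 1.960.
Power = Φ(δ − 1.960) = Φ(-0.114) = 0.4547.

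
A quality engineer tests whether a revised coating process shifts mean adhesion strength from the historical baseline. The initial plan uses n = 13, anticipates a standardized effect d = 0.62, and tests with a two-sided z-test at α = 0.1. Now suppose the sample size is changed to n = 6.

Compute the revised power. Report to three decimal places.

With n = 6: δ = d·√n = 0.62 × √6 = 1.5187. Critical value z_{0.05} = 1.645.
Revised power = Φ(δ − 1.645) + Φ(−δ − 1.645) = Φ(-0.126) + Φ(-3.164) = 0.4498 + 0.0008 = 0.4506.

Power ≈ 0.451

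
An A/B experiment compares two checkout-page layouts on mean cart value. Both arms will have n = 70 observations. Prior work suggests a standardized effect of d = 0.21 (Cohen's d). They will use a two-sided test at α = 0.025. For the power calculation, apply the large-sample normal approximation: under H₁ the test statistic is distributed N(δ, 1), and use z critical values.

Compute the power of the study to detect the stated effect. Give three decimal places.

Noncentrality parameter: δ = d·√(n/2) = 0.21 × √(70/2) = 1.2424
Two-sided α = 0.025 → critical value z_{0.0125} = 2.241.
Power = Φ(δ − 2.241) + Φ(−δ − 2.241) = Φ(-0.999) + Φ(-3.484) = 0.1589 + 0.0002 = 0.1591.

Power ≈ 0.159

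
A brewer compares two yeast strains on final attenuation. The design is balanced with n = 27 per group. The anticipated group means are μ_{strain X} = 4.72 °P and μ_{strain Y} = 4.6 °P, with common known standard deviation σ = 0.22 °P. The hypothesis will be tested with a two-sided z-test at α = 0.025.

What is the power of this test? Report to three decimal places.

Power ≈ 0.406

Standardized effect: d = |μ_{strain X} − μ_{strain Y}| / σ = |4.72 − 4.6| / 0.22 = 0.5455
Noncentrality parameter: δ = d·√(n/2) = 0.5455 × √(27/2) = 2.0041
Critical value for a two-sided test at α = 0.025: z_{α/2} = 2.241.
Power = Φ(δ − 2.241) + Φ(−δ − 2.241) = Φ(-0.237) + Φ(-4.246) = 0.4062 + 0.0000 = 0.4062.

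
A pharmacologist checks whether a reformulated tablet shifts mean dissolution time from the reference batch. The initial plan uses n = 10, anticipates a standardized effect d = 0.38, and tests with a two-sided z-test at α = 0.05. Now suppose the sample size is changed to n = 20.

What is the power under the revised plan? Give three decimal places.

Power ≈ 0.397

With n = 20: δ = d·√n = 0.38 × √20 = 1.6994. Critical value z_{0.025} = 1.960.
Revised power = Φ(δ − 1.960) + Φ(−δ − 1.960) = Φ(-0.261) + Φ(-3.659) = 0.3972 + 0.0001 = 0.3973.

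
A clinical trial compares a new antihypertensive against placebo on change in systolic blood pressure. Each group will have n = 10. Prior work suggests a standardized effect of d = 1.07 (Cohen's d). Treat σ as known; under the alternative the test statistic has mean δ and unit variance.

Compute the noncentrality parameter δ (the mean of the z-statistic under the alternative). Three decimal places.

δ = d·√(n/2) = 1.07 × √(10/2) = 2.3926

δ ≈ 2.393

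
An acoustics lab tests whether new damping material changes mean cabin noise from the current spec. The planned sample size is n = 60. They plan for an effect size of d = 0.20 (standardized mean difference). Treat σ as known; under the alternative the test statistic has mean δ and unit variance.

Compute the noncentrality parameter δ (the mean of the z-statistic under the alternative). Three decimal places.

δ = d·√n = 0.20 × √60 = 1.5492

δ ≈ 1.549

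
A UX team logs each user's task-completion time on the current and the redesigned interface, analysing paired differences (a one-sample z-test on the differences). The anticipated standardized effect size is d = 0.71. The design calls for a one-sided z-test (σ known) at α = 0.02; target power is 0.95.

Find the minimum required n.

n = 28

Set Φ(δ − 2.054) = 0.95; then δ − 2.054 = Φ⁻¹(0.95) = 1.645, giving δ = 3.699.
δ = d·√n ⇒ n = (δ/d)² = (3.699 / 0.71)² = 27.14.
Rounding up, n = 28.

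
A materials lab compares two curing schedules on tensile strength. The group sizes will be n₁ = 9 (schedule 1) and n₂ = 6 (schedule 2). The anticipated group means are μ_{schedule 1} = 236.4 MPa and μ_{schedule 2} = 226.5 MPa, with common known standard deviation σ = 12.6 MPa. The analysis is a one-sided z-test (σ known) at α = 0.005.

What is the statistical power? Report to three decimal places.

Power ≈ 0.139

Standardized effect: d = |μ_{schedule 1} − μ_{schedule 2}| / σ = |236.4 − 226.5| / 12.6 = 0.7857
Noncentrality parameter: δ = d / √(1/n₁ + 1/n₂) = 0.7857 / √(1/9 + 1/6) = 1.4908
One-sided α = 0.005 → critical value z_{0.005} = 2.576.
Power = Φ(δ − 2.576) = Φ(-1.085) = 0.1390.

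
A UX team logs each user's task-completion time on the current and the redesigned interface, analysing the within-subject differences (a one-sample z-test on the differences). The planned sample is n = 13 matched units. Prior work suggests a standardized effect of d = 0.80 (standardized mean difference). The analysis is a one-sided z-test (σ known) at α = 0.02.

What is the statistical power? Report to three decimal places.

Power ≈ 0.797

Noncentrality parameter: δ = d·√n = 0.80 × √13 = 2.8844
One-sided α = 0.02 → critical value z_{0.02} = 2.054.
Power = P(Z > 2.054 − δ) = Φ(0.831) = 0.7969.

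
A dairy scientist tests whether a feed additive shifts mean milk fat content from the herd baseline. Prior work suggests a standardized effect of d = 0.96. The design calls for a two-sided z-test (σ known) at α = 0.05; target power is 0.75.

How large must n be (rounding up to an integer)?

n = 8

For power 0.75 need Φ(δ − z_{0.025}) = 0.75, so δ = z_{0.025} + z_{0.25} = 1.960 + 0.674 = 2.634.
(For δ > 0 the lower-tail rejection region contributes negligibly to power, so the one-term inversion is standard.)
δ = d·√n ⇒ n = (δ/d)² = (2.634 / 0.96)² = 7.53.
Rounding up, n = 8.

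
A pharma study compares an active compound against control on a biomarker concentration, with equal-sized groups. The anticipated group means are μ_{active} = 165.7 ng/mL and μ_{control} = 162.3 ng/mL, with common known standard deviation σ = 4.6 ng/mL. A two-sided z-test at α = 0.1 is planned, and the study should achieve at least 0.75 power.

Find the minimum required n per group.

Standardized effect: d = |μ_{active} − μ_{control}| / σ = |165.7 − 162.3| / 4.6 = 0.7391
For power 0.75 need Φ(δ − z_{0.05}) = 0.75, so δ = z_{0.05} + z_{0.25} = 1.645 + 0.674 = 2.319.
(The Φ(−δ − z_{α/2}) term is vanishingly small for δ > 0 and is dropped in the standard sample-size formula.)
δ = d·√(n/2) ⇒ n = 2(δ/d)² = 2 × (2.319 / 0.7391)² = 19.69.
Round up to the next whole unit.

n = 20 per group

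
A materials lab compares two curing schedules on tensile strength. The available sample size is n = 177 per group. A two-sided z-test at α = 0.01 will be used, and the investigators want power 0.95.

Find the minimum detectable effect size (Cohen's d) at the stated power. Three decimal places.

Required noncentrality: δ = z_{0.005} + z_{0.05} = 2.576 + 1.645 = 4.221.
(Lower-tail contribution to power is negligible for δ > 0.)
δ = d·√(n/2) ⇒ d = δ/√(n/2) = 4.221/√(177/2) = 0.4487.

d ≈ 0.449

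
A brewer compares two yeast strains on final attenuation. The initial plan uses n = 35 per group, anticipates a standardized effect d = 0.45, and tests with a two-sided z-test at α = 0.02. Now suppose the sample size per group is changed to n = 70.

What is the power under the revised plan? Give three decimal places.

With n = 70 per group: δ = d·√(n/2) = 0.45 × √(70/2) = 2.6622. Critical value z_{0.01} = 2.326.
Revised power = Φ(δ − 2.326) + Φ(−δ − 2.326) = Φ(0.336) + Φ(-4.989) = 0.6315 + 0.0000 = 0.6315.

Power ≈ 0.632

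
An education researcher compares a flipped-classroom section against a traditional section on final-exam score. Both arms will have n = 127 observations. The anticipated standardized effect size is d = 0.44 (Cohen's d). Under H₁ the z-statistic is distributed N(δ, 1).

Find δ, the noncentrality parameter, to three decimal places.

The noncentrality parameter scales effect size by the design's sample-size factor: δ = d·√(n/2) = 0.44 × √(127/2) = 3.5062

δ ≈ 3.506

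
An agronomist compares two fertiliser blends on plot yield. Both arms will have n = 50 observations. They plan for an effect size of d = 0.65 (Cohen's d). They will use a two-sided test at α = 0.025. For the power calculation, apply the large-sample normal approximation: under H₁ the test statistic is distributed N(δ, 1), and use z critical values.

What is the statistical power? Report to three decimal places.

Power ≈ 0.843

Noncentrality parameter: δ = d·√(n/2) = 0.65 × √(50/2) = 3.2500
Critical value for a two-sided test at α = 0.025: z_{α/2} = 2.241.
Power = Φ(δ − 2.241) + Φ(−δ − 2.241) = Φ(1.009) + Φ(-5.491) = 0.8434 + 0.0000 = 0.8434.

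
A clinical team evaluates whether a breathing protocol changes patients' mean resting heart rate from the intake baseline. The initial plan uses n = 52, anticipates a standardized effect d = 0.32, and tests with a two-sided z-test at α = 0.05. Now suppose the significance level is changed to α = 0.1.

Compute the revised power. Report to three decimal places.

Power ≈ 0.746

δ = d·√n = 0.32 × √52 = 2.3076 (unchanged). New critical value: z_{0.05} = 1.645.
Revised power = Φ(δ − 1.645) + Φ(−δ − 1.645) = Φ(0.663) + Φ(-3.952) = 0.7462 + 0.0000 = 0.7463.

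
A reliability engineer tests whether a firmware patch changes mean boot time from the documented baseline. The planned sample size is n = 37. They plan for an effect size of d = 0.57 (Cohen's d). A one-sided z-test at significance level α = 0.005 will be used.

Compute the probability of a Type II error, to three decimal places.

Noncentrality parameter: δ = d·√n = 0.57 × √37 = 3.4672
One-sided α = 0.005 → critical value z_{0.005} = 2.576.
Power = Φ(δ − 2.576) = Φ(0.891) = 0.8136.
Type II error: β = 1 − power = 1 − 0.8136 = 0.1864.

β ≈ 0.186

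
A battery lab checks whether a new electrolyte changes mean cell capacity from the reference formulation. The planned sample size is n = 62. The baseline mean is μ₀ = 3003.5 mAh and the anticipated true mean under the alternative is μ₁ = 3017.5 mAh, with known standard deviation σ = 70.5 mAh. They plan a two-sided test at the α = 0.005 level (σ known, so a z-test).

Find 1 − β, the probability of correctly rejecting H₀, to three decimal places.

Standardized effect: d = |μ₁ − μ₀| / σ = |3017.5 − 3003.5| / 70.5 = 0.1986
Noncentrality parameter: δ = d·√n = 0.1986 × √62 = 1.5636
Two-sided α = 0.005 → critical value z_{0.0025} = 2.807.
Power = Φ(δ − 2.807) + Φ(−δ − 2.807) = Φ(-1.243) + Φ(-4.371) = 0.1069 + 0.0000 = 0.1069.

Power ≈ 0.107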